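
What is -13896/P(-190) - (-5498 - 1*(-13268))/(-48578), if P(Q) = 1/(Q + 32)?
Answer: 53328155037/24289 ≈ 2.1956e+6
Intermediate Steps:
P(Q) = 1/(32 + Q)
-13896/P(-190) - (-5498 - 1*(-13268))/(-48578) = -13896/(1/(32 - 190)) - (-5498 - 1*(-13268))/(-48578) = -13896/(1/(-158)) - (-5498 + 13268)*(-1/48578) = -13896/(-1/158) - 1*7770*(-1/48578) = -13896*(-158) - 7770*(-1/48578) = 2195568 + 3885/24289 = 53328155037/24289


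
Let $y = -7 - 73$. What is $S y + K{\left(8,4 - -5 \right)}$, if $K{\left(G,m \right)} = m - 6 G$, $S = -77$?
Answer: $6121$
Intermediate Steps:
$K{\left(G,m \right)} = m - 6 G$
$y = -80$
$S y + K{\left(8,4 - -5 \right)} = \left(-77\right) \left(-80\right) + \left(\left(4 - -5\right) - 48\right) = 6160 + \left(\left(4 + 5\right) - 48\right) = 6160 + \left(9 - 48\right) = 6160 - 39 = 6121$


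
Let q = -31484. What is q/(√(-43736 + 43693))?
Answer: 31484*I*√43/43 ≈ 4801.3*I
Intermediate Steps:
q/(√(-43736 + 43693)) = -31484/√(-43736 + 43693) = -31484*(-I*√43/43) = -(-31484)*I*√43/43 = 31484*I*√43/43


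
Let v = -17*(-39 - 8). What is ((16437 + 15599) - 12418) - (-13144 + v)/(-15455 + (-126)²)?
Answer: 8271523/421 ≈ 19647.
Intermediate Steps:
v = 799 (v = -17*(-47) = 799)
((16437 + 15599) - 12418) - (-13144 + v)/(-15455 + (-126)²) = ((16437 + 15599) - 12418) - (-13144 + 799)/(-15455 + (-126)²) = (32036 - 12418) - (-12345)/(-15455 + 15876) = 19618 - (-12345)/421 = 19618 - 1*(-12345/421) = 19618 + 12345/421 = 8271523/421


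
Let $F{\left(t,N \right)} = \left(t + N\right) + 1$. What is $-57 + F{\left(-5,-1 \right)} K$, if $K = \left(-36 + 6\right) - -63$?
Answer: $-222$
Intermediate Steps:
$F{\left(t,N \right)} = 1 + N + t$ ($F{\left(t,N \right)} = \left(N + t\right) + 1 = 1 + N + t$)
$K = 33$ ($K = -30 + 63 = 33$)
$-57 + F{\left(-5,-1 \right)} K = -57 + \left(1 - 1 - 5\right) 33 = -57 - 165 = -222$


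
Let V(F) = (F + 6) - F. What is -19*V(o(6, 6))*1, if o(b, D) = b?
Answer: -114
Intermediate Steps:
V(F) = 6 (V(F) = (6 + F) - F = 6)
-19*V(o(6, 6))*1 = -19*6*1 = -114*1 = -114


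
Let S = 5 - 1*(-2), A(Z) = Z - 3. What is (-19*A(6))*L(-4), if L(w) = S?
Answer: -399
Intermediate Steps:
A(Z) = -3 + Z
S = 7 (S = 5 + 2 = 7)
L(w) = 7
(-19*A(6))*L(-4) = -19*(-3 + 6)*7 = -19*3*7 = -57*7 = -399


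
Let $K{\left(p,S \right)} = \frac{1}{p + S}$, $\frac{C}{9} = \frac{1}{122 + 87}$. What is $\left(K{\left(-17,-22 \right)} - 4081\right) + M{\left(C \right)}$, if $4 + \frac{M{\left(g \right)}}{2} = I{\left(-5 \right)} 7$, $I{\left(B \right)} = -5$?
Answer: $- \frac{162202}{39} \approx -4159.0$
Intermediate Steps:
$C = \frac{9}{209}$ ($C = \frac{9}{122 + 87} = \frac{9}{209} \approx 0.043062$)
$M{\left(g \right)} = -78$ ($M{\left(g \right)} = -8 + 2 \left(\left(-5\right) 7\right) = -8 + 2 \left(-35\right) = -8 - 70 = -78$)
$K{\left(p,S \right)} = \frac{1}{S + p}$
$\left(K{\left(-17,-22 \right)} - 4081\right) + M{\left(C \right)} = \left(\frac{1}{-22 - 17} - 4081\right) - 78 = \left(\frac{1}{-39} - 4081\right) - 78 = \left(- \frac{1}{39} - 4081\right) - 78 = - \frac{159160}{39} - 78 = - \frac{162202}{39}$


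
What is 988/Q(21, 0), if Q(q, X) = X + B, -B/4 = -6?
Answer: 247/6 ≈ 41.167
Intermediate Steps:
B = 24 (B = -4*(-6) = 24)
Q(q, X) = 24 + X (Q(q, X) = X + 24 = 24 + X)
988/Q(21, 0) = 988/(24 + 0) = 988/24 = 988*(1/24) = 247/6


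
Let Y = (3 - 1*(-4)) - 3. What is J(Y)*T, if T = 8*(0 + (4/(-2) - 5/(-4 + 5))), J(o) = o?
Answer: -224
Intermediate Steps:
Y = 4 (Y = (3 + 4) - 3 = 7 - 3 = 4)
T = -56 (T = 8*(0 + (4*(-½) - 5/1)) = 8*(0 + (-2 - 5*1)) = 8*(0 + (-2 - 5)) = 8*(0 - 7) = 8*(-7) = -56)
J(Y)*T = 4*(-56) = -224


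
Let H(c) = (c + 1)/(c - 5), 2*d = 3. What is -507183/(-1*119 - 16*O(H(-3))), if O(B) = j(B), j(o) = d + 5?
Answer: 507183/223 ≈ 2274.4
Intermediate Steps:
d = 3/2 (d = (1/2)*3 = 3/2 ≈ 1.5000)
H(c) = (1 + c)/(-5 + c)
j(o) = 13/2 (j(o) = 3/2 + 5 = 13/2)
O(B) = 13/2
-507183/(-1*119 - 16*O(H(-3))) = -507183/(-1*119 - 16*13/2) = -507183/(-119 - 104) = -507183/(-223) = -507183*(-1/223) = 507183/223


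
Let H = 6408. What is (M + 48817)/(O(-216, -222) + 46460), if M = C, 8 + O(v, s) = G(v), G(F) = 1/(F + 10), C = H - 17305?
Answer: 7811520/9569111 ≈ 0.81633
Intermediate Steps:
C = -10897 (C = 6408 - 17305 = -10897)
G(F) = 1/(10 + F)
O(v, s) = -8 + 1/(10 + v)
M = -10897
(M + 48817)/(O(-216, -222) + 46460) = (-10897 + 48817)/((-79 - 8*(-216))/(10 - 216) + 46460) = 37920/((-79 + 1728)/(-206) + 46460) = 37920/(-1/206*1649 + 46460) = 37920/(-1649/206 + 46460) = 37920/(9569111/206) = 37920*(206/9569111) = 7811520/9569111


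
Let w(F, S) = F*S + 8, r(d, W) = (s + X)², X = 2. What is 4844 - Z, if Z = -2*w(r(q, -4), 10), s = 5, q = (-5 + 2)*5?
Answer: 5840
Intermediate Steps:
q = -15 (q = -3*5 = -15)
r(d, W) = 49 (r(d, W) = (5 + 2)² = 7² = 49)
w(F, S) = 8 + F*S
Z = -996 (Z = -2*(8 + 49*10) = -2*(8 + 490) = -2*498 = -996)
4844 - Z = 4844 - 1*(-996) = 4844 + 996 = 5840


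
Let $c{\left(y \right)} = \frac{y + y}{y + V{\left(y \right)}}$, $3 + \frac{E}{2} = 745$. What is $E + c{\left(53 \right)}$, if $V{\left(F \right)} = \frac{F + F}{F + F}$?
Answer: $\frac{40121}{27} \approx 1486.0$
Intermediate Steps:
$E = 1484$ ($E = -6 + 2 \cdot 745 = -6 + 1490 = 1484$)
$V{\left(F \right)} = 1$ ($V{\left(F \right)} = \frac{2 F}{2 F} = 2 F \frac{1}{2 F} = 1$)
$c{\left(y \right)} = \frac{2 y}{1 + y}$ ($c{\left(y \right)} = \frac{y + y}{y + 1} = \frac{2 y}{1 + y}$)
$E + c{\left(53 \right)} = 1484 + 2 \cdot 53 \frac{1}{1 + 53} = 1484 + 2 \cdot 53 \cdot \frac{1}{54} = 1484 + \frac{53}{27} = \frac{40121}{27}$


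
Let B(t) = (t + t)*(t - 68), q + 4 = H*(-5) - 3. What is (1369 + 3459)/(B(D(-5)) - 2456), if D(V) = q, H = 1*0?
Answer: -2414/703 ≈ -3.4339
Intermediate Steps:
H = 0
q = -7 (q = -4 + (0*(-5) - 3) = -4 + (0 - 3) = -4 - 3 = -7)
D(V) = -7
B(t) = 2*t*(-68 + t) (B(t) = (2*t)*(-68 + t) = 2*t*(-68 + t))
(1369 + 3459)/(B(D(-5)) - 2456) = (1369 + 3459)/(2*(-7)*(-68 - 7) - 2456) = 4828/(2*(-7)*(-75) - 2456) = 4828/(1050 - 2456) = 4828/(-1406) = 4828*(-1/1406) = -2414/703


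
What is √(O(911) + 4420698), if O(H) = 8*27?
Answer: √4420914 ≈ 2102.6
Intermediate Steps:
O(H) = 216
√(O(911) + 4420698) = √(216 + 4420698) = √4420914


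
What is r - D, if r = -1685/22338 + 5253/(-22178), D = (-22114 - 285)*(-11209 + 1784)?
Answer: -26146686739686436/123853041 ≈ -2.1111e+8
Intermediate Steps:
D = 211110575 (D = -22399*(-9425) = 211110575)
r = -38677861/123853041 (r = -1685*1/22338 + 5253*(-1/22178) = -1685/22338 - 5253/22178 = -38677861/123853041 ≈ -0.31229)
r - D = -38677861/123853041 - 1*211110575 = -38677861/123853041 - 211110575 = -26146686739686436/123853041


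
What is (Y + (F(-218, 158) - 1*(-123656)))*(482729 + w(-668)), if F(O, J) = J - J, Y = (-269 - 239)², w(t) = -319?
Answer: 184145545200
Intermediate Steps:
Y = 258064 (Y = (-508)² = 258064)
F(O, J) = 0
(Y + (F(-218, 158) - 1*(-123656)))*(482729 + w(-668)) = (258064 + (0 - 1*(-123656)))*(482729 - 319) = (258064 + (0 + 123656))*482410 = (258064 + 123656)*482410 = 381720*482410 = 184145545200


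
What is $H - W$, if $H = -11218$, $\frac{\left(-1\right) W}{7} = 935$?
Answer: $-4673$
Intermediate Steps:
$W = -6545$ ($W = \left(-7\right) 935 = -6545$)
$H - W = -11218 - -6545 = -11218 + 6545 = -4673$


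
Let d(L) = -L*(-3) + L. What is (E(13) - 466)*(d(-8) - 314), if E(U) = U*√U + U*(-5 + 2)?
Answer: 174730 - 4498*√13 ≈ 1.5851e+5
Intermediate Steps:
E(U) = U^(3/2) - 3*U (E(U) = U^(3/2) + U*(-3) = U^(3/2) - 3*U)
d(L) = 4*L (d(L) = -(-3)*L + L = 3*L + L = 4*L)
(E(13) - 466)*(d(-8) - 314) = ((13^(3/2) - 3*13) - 466)*(4*(-8) - 314) = ((13*√13 - 39) - 466)*(-32 - 314) = ((-39 + 13*√13) - 466)*(-346) = (-505 + 13*√13)*(-346) = 174730 - 4498*√13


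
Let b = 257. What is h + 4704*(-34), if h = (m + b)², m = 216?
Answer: 63793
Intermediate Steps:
h = 223729 (h = (216 + 257)² = 473² = 223729)
h + 4704*(-34) = 223729 + 4704*(-34) = 223729 - 159936 = 63793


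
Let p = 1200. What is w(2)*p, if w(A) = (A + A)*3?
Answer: 14400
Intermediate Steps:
w(A) = 6*A (w(A) = (2*A)*3 = 6*A)
w(2)*p = (6*2)*1200 = 12*1200 = 14400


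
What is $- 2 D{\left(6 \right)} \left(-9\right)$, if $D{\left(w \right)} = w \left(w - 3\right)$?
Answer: $324$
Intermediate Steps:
$D{\left(w \right)} = w \left(-3 + w\right)$
$- 2 D{\left(6 \right)} \left(-9\right) = - 2 \cdot 6 \left(-3 + 6\right) \left(-9\right) = - 2 \cdot 6 \cdot 3 \left(-9\right) = \left(-2\right) 18 \left(-9\right) = \left(-36\right) \left(-9\right) = 324$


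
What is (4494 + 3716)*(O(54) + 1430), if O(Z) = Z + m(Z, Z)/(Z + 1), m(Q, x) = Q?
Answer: 134108708/11 ≈ 1.2192e+7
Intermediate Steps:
O(Z) = Z + Z/(1 + Z) (O(Z) = Z + Z/(Z + 1) = Z + Z/(1 + Z))
(4494 + 3716)*(O(54) + 1430) = (4494 + 3716)*(54*(2 + 54)/(1 + 54) + 1430) = 8210*(54*56/55 + 1430) = 8210*(54*(1/55)*56 + 1430) = 8210*(3024/55 + 1430) = 8210*(81674/55) = 134108708/11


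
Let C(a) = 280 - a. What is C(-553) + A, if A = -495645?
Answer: -494812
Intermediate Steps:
C(-553) + A = (280 - 1*(-553)) - 495645 = (280 + 553) - 495645 = 833 - 495645 = -494812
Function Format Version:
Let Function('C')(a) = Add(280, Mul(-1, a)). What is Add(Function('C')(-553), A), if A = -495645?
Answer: -494812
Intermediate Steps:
Add(Function('C')(-553), A) = Add(Add(280, Mul(-1, -553)), -495645) = Add(Add(280, 553), -495645) = Add(833, -495645) = -494812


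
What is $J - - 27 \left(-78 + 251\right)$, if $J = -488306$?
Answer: $-483635$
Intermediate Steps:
$J - - 27 \left(-78 + 251\right) = -488306 - - 27 \left(-78 + 251\right) = -488306 - \left(-27\right) 173 = -488306 - -4671 = -488306 + 4671 = -483635$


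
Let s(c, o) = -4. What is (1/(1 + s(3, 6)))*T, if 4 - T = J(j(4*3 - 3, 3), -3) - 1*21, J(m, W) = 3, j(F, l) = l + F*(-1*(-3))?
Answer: -22/3 ≈ -7.3333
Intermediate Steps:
j(F, l) = l + 3*F (j(F, l) = l + F*3 = l + 3*F)
T = 22 (T = 4 - (3 - 1*21) = 4 - (3 - 21) = 4 - 1*(-18) = 4 + 18 = 22)
(1/(1 + s(3, 6)))*T = (1/(1 - 4))*22 = (1/(-3))*22 = (1*(-1/3))*22 = -1/3*22 = -22/3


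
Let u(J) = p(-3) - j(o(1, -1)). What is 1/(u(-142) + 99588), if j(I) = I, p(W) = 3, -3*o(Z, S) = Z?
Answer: 3/298774 ≈ 1.0041e-5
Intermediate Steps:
o(Z, S) = -Z/3
u(J) = 10/3 (u(J) = 3 - (-1)/3 = 3 - 1*(-⅓) = 3 + ⅓ = 10/3)
1/(u(-142) + 99588) = 1/(10/3 + 99588) = 1/(298774/3) = 3/298774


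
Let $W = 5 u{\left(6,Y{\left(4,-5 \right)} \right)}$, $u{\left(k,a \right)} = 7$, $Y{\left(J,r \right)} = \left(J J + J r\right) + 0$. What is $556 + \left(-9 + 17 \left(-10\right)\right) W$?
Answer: $-5709$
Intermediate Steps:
$Y{\left(J,r \right)} = J^{2} + J r$ ($Y{\left(J,r \right)} = \left(J^{2} + J r\right) + 0 = J^{2} + J r$)
$W = 35$ ($W = 5 \cdot 7 = 35$)
$556 + \left(-9 + 17 \left(-10\right)\right) W = 556 + \left(-9 + 17 \left(-10\right)\right) 35 = 556 + \left(-9 - 170\right) 35 = 556 - 6265 = -5709$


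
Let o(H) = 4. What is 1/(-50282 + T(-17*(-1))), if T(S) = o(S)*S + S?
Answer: -1/50197 ≈ -1.9922e-5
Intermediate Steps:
T(S) = 5*S (T(S) = 4*S + S = 5*S)
1/(-50282 + T(-17*(-1))) = 1/(-50282 + 5*(-17*(-1))) = 1/(-50282 + 5*17) = 1/(-50282 + 85) = 1/(-50197) = -1/50197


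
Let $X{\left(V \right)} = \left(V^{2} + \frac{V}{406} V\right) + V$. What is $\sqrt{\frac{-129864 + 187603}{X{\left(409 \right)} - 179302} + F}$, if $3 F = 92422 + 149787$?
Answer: $\frac{\sqrt{124160891533644621}}{1240143} \approx 284.13$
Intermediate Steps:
$X{\left(V \right)} = V + \frac{407 V^{2}}{406}$ ($X{\left(V \right)} = \left(V^{2} + V \frac{1}{406} V\right) + V = \left(V^{2} + \frac{V}{406} V\right) + V = \left(V^{2} + \frac{V^{2}}{406}\right) + V = \frac{407 V^{2}}{406} + V = V + \frac{407 V^{2}}{406}$)
$F = \frac{242209}{3}$ ($F = \frac{92422 + 149787}{3} = \frac{1}{3} \cdot 242209 = \frac{242209}{3} \approx 80736.0$)
$\sqrt{\frac{-129864 + 187603}{X{\left(409 \right)} - 179302} + F} = \sqrt{\frac{-129864 + 187603}{\frac{1}{406} \cdot 409 \left(406 + 407 \cdot 409\right) - 179302} + \frac{242209}{3}} = \sqrt{\frac{57739}{\frac{1}{406} \cdot 409 \left(406 + 166463\right) - 179302} + \frac{242209}{3}} = \sqrt{\frac{57739}{\frac{1}{406} \cdot 409 \cdot 166869 - 179302} + \frac{242209}{3}} = \sqrt{\frac{57739}{\frac{68249421}{406} - 179302} + \frac{242209}{3}} = \sqrt{\frac{57739}{- \frac{4547191}{406}} + \frac{242209}{3}} = \sqrt{57739 \left(- \frac{406}{4547191}\right) + \frac{242209}{3}} = \sqrt{- \frac{2131094}{413381} + \frac{242209}{3}} = \sqrt{\frac{100118205347}{1240143}} = \frac{\sqrt{124160891533644621}}{1240143}$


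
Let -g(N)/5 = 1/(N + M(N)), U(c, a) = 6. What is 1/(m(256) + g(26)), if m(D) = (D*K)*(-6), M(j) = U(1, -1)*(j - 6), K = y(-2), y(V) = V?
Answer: 146/448507 ≈ 0.00032552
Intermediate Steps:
K = -2
M(j) = -36 + 6*j (M(j) = 6*(j - 6) = 6*(-6 + j) = -36 + 6*j)
g(N) = -5/(-36 + 7*N) (g(N) = -5/(N + (-36 + 6*N)) = -5/(-36 + 7*N))
m(D) = 12*D (m(D) = (D*(-2))*(-6) = -2*D*(-6) = 12*D)
1/(m(256) + g(26)) = 1/(12*256 - 5/(-36 + 7*26)) = 1/(3072 - 5/(-36 + 182)) = 1/(3072 - 5/146) = 1/(448507/146) = 146/448507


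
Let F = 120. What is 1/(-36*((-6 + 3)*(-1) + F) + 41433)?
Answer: 1/37005 ≈ 2.7023e-5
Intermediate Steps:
1/(-36*((-6 + 3)*(-1) + F) + 41433) = 1/(-36*((-6 + 3)*(-1) + 120) + 41433) = 1/(-36*(-3*(-1) + 120) + 41433) = 1/(-36*(3 + 120) + 41433) = 1/(-36*123 + 41433) = 1/(-4428 + 41433) = 1/37005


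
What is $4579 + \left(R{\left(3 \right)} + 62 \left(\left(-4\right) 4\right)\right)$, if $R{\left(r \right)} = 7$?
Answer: $3594$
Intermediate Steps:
$4579 + \left(R{\left(3 \right)} + 62 \left(\left(-4\right) 4\right)\right) = 4579 + \left(7 + 62 \left(\left(-4\right) 4\right)\right) = 4579 + \left(7 + 62 \left(-16\right)\right) = 4579 + \left(7 - 992\right) = 4579 - 985 = 3594$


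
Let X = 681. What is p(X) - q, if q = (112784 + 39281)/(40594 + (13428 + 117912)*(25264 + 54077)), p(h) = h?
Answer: 7096488058589/10420687534 ≈ 681.00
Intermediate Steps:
q = 152065/10420687534 (q = 152065/(40594 + 131340*79341) = 152065/(40594 + 10420646940) = 152065/10420687534 ≈ 1.4593e-5)
p(X) - q = 681 - 1*152065/10420687534 = 681 - 152065/10420687534 = 7096488058589/10420687534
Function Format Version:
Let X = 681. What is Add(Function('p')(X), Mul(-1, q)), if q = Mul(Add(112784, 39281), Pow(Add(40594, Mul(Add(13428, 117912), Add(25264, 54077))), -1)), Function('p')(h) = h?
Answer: Rational(7096488058589, 10420687534) ≈ 681.00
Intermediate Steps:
q = Rational(152065, 10420687534) (q = Mul(152065, Pow(Add(40594, Mul(131340, 79341)), -1)) = Mul(152065, Pow(Add(40594, 10420646940), -1)) = Mul(152065, Pow(10420687534, -1)) = Mul(152065, Rational(1, 10420687534)) = Rational(152065, 10420687534) ≈ 1.4593e-5)
Add(Function('p')(X), Mul(-1, q)) = Add(681, Mul(-1, Rational(152065, 10420687534))) = Add(681, Rational(-152065, 10420687534)) = Rational(7096488058589, 10420687534)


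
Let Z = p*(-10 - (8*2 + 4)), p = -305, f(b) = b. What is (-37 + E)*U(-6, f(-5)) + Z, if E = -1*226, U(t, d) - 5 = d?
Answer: 9150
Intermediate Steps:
U(t, d) = 5 + d
E = -226
Z = 9150 (Z = -305*(-10 - (8*2 + 4)) = -305*(-10 - (16 + 4)) = -305*(-10 - 1*20) = -305*(-10 - 20) = -305*(-30) = 9150)
(-37 + E)*U(-6, f(-5)) + Z = (-37 - 226)*(5 - 5) + 9150 = -263*0 + 9150 = 0 + 9150 = 9150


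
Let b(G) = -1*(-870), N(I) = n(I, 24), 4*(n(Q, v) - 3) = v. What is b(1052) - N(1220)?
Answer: 861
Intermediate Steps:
n(Q, v) = 3 + v/4
N(I) = 9 (N(I) = 3 + (1/4)*24 = 3 + 6 = 9)
b(G) = 870
b(1052) - N(1220) = 870 - 1*9 = 870 - 9 = 861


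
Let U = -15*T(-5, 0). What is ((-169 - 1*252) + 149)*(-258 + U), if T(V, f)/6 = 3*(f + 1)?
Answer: 143616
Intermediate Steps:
T(V, f) = 18 + 18*f (T(V, f) = 6*(3*(f + 1)) = 6*(3*(1 + f)) = 6*(3 + 3*f) = 18 + 18*f)
U = -270 (U = -15*(18 + 18*0) = -15*(18 + 0) = -15*18 = -270)
((-169 - 1*252) + 149)*(-258 + U) = ((-169 - 1*252) + 149)*(-258 - 270) = ((-169 - 252) + 149)*(-528) = (-421 + 149)*(-528) = -272*(-528) = 143616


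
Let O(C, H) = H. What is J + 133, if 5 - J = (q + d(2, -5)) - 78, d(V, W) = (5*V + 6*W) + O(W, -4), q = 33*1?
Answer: 207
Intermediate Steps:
q = 33
d(V, W) = -4 + 5*V + 6*W (d(V, W) = (5*V + 6*W) - 4 = -4 + 5*V + 6*W)
J = 74 (J = 5 - ((33 + (-4 + 5*2 + 6*(-5))) - 78) = 5 - ((33 + (-4 + 10 - 30)) - 78) = 5 - ((33 - 24) - 78) = 5 - (9 - 78) = 5 - 1*(-69) = 5 + 69 = 74)
J + 133 = 74 + 133 = 207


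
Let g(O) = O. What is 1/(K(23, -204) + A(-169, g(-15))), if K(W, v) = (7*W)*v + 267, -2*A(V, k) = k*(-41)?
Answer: -2/65769 ≈ -3.0409e-5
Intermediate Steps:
A(V, k) = 41*k/2 (A(V, k) = -k*(-41)/2 = -(-41)*k/2 = 41*k/2)
K(W, v) = 267 + 7*W*v (K(W, v) = 7*W*v + 267 = 267 + 7*W*v)
1/(K(23, -204) + A(-169, g(-15))) = 1/((267 + 7*23*(-204)) + (41/2)*(-15)) = 1/((267 - 32844) - 615/2) = 1/(-32577 - 615/2) = 1/(-65769/2) = -2/65769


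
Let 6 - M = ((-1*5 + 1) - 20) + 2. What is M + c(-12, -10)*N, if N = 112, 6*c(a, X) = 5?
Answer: 364/3 ≈ 121.33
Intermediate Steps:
c(a, X) = ⅚ (c(a, X) = (⅙)*5 = ⅚)
M = 28 (M = 6 - (((-1*5 + 1) - 20) + 2) = 6 - (((-5 + 1) - 20) + 2) = 6 - ((-4 - 20) + 2) = 6 - (-24 + 2) = 6 - 1*(-22) = 6 + 22 = 28)
M + c(-12, -10)*N = 28 + (⅚)*112 = 28 + 280/3 = 364/3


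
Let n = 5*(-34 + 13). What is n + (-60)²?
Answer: 3495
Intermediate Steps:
n = -105 (n = 5*(-21) = -105)
n + (-60)² = -105 + (-60)² = -105 + 3600 = 3495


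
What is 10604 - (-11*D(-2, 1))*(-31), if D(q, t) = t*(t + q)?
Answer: 10945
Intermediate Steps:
D(q, t) = t*(q + t)
10604 - (-11*D(-2, 1))*(-31) = 10604 - (-11*(-2 + 1))*(-31) = 10604 - (-11*(-1))*(-31) = 10604 - 11*(-31) = 10604 - 1*(-341) = 10604 + 341 = 10945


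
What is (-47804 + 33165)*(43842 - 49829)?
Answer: 87643693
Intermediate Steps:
(-47804 + 33165)*(43842 - 49829) = -14639*(-5987) = 87643693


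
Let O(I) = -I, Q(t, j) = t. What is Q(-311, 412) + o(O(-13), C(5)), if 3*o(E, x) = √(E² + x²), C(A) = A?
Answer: -311 + √194/3 ≈ -306.36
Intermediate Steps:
o(E, x) = √(E² + x²)/3
Q(-311, 412) + o(O(-13), C(5)) = -311 + √((-1*(-13))² + 5²)/3 = -311 + √(13² + 25)/3 = -311 + √(169 + 25)/3 = -311 + √194/3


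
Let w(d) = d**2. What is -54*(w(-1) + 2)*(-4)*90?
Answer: 58320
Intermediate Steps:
-54*(w(-1) + 2)*(-4)*90 = -54*((-1)**2 + 2)*(-4)*90 = -54*(1 + 2)*(-4)*90 = -162*(-4)*90 = -54*(-12)*90 = 648*90 = 58320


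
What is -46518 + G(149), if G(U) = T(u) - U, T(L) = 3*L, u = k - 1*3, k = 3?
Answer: -46667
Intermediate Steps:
u = 0 (u = 3 - 1*3 = 3 - 3 = 0)
G(U) = -U (G(U) = 3*0 - U = 0 - U = -U)
-46518 + G(149) = -46518 - 1*149 = -46518 - 149 = -46667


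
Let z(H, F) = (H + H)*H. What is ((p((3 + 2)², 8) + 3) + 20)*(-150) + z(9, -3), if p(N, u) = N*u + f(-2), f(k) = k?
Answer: -32988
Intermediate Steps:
z(H, F) = 2*H² (z(H, F) = (2*H)*H = 2*H²)
p(N, u) = -2 + N*u (p(N, u) = N*u - 2 = -2 + N*u)
((p((3 + 2)², 8) + 3) + 20)*(-150) + z(9, -3) = (((-2 + (3 + 2)²*8) + 3) + 20)*(-150) + 2*9² = (((-2 + 5²*8) + 3) + 20)*(-150) + 2*81 = (((-2 + 25*8) + 3) + 20)*(-150) + 162 = (((-2 + 200) + 3) + 20)*(-150) + 162 = ((198 + 3) + 20)*(-150) + 162 = (201 + 20)*(-150) + 162 = 221*(-150) + 162 = -33150 + 162 = -32988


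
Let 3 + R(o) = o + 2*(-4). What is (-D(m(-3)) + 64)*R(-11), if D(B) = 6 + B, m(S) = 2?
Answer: -1232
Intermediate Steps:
R(o) = -11 + o (R(o) = -3 + (o + 2*(-4)) = -3 + (o - 8) = -3 + (-8 + o) = -11 + o)
(-D(m(-3)) + 64)*R(-11) = (-(6 + 2) + 64)*(-11 - 11) = (-1*8 + 64)*(-22) = (-8 + 64)*(-22) = 56*(-22) = -1232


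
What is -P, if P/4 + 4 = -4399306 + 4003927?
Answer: 1581532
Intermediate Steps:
P = -1581532 (P = -16 + 4*(-4399306 + 4003927) = -16 + 4*(-395379) = -16 - 1581516 = -1581532)
-P = -1*(-1581532) = 1581532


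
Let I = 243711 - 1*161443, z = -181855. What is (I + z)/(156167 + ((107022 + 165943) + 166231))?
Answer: -99587/595363 ≈ -0.16727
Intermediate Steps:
I = 82268 (I = 243711 - 161443 = 82268)
(I + z)/(156167 + ((107022 + 165943) + 166231)) = (82268 - 181855)/(156167 + ((107022 + 165943) + 166231)) = -99587/(156167 + (272965 + 166231)) = -99587/(156167 + 439196) = -99587/595363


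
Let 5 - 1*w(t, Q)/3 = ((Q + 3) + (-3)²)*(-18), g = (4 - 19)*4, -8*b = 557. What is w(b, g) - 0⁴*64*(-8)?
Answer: -2577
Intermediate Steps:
b = -557/8 (b = -⅛*557 = -557/8 ≈ -69.625)
g = -60 (g = -15*4 = -60)
w(t, Q) = 663 + 54*Q (w(t, Q) = 15 - 3*((Q + 3) + (-3)²)*(-18) = 15 - 3*((3 + Q) + 9)*(-18) = 15 - 3*(12 + Q)*(-18) = 15 - 3*(-216 - 18*Q) = 15 + (648 + 54*Q) = 663 + 54*Q)
w(b, g) - 0⁴*64*(-8) = (663 + 54*(-60)) - 0⁴*64*(-8) = (663 - 3240) - 0*(-512) = -2577 - 1*0 = -2577 + 0 = -2577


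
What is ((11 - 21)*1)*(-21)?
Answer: 210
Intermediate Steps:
((11 - 21)*1)*(-21) = -10*1*(-21) = -10*(-21) = 210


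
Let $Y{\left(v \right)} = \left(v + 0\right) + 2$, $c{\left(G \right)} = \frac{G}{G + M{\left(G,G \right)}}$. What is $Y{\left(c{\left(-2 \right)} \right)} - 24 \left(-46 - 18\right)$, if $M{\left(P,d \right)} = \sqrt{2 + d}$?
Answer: $1539$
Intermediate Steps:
$c{\left(G \right)} = \frac{G}{G + \sqrt{2 + G}}$
$Y{\left(v \right)} = 2 + v$ ($Y{\left(v \right)} = v + 2 = 2 + v$)
$Y{\left(c{\left(-2 \right)} \right)} - 24 \left(-46 - 18\right) = \left(2 - \frac{2}{-2 + \sqrt{2 - 2}}\right) - 24 \left(-46 - 18\right) = \left(2 - \frac{2}{-2 + \sqrt{0}}\right) - 24 \left(-46 - 18\right) = \left(2 - \frac{2}{-2 + 0}\right) - -1536 = \left(2 - \frac{2}{-2}\right) + 1536 = \left(2 - -1\right) + 1536 = \left(2 + 1\right) + 1536 = 3 + 1536 = 1539$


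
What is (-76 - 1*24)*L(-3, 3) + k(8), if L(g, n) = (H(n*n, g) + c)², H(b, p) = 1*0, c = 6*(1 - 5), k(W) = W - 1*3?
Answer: -57595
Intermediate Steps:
k(W) = -3 + W (k(W) = W - 3 = -3 + W)
c = -24 (c = 6*(-4) = -24)
H(b, p) = 0
L(g, n) = 576 (L(g, n) = (0 - 24)² = (-24)² = 576)
(-76 - 1*24)*L(-3, 3) + k(8) = (-76 - 1*24)*576 + (-3 + 8) = (-76 - 24)*576 + 5 = -100*576 + 5 = -57600 + 5 = -57595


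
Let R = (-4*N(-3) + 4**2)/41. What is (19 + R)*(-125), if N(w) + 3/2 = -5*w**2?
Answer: -122625/41 ≈ -2990.9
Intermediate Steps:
N(w) = -3/2 - 5*w**2
R = 202/41 (R = (-4*(-3/2 - 5*(-3)**2) + 4**2)/41 = (-4*(-3/2 - 5*9) + 16)*(1/41) = (-4*(-3/2 - 45) + 16)*(1/41) = (-4*(-93/2) + 16)*(1/41) = (186 + 16)*(1/41) = 202*(1/41) = 202/41 ≈ 4.9268)
(19 + R)*(-125) = (19 + 202/41)*(-125) = (981/41)*(-125) = -122625/41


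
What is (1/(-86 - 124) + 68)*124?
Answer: 885298/105 ≈ 8431.4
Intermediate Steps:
(1/(-86 - 124) + 68)*124 = (1/(-210) + 68)*124 = (-1/210 + 68)*124 = (14279/210)*124 = 885298/105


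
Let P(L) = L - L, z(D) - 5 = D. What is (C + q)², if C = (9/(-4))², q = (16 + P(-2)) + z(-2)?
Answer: 148225/256 ≈ 579.00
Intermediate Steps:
z(D) = 5 + D
P(L) = 0
q = 19 (q = (16 + 0) + (5 - 2) = 16 + 3 = 19)
C = 81/16 (C = (9*(-¼))² = (-9/4)² = 81/16 ≈ 5.0625)
(C + q)² = (81/16 + 19)² = (385/16)² = 148225/256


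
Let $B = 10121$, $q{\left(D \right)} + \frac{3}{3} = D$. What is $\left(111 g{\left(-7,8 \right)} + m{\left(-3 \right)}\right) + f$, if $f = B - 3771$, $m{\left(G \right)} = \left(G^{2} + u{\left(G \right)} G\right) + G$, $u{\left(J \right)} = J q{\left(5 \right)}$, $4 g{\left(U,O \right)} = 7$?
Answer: $\frac{26345}{4} \approx 6586.3$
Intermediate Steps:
$q{\left(D \right)} = -1 + D$
$g{\left(U,O \right)} = \frac{7}{4}$ ($g{\left(U,O \right)} = \frac{1}{4} \cdot 7 = \frac{7}{4}$)
$u{\left(J \right)} = 4 J$ ($u{\left(J \right)} = J \left(-1 + 5\right) = J 4 = 4 J$)
$m{\left(G \right)} = G + 5 G^{2}$ ($m{\left(G \right)} = \left(G^{2} + 4 G G\right) + G = \left(G^{2} + 4 G^{2}\right) + G = 5 G^{2} + G = G + 5 G^{2}$)
$f = 6350$ ($f = 10121 - 3771 = 6350$)
$\left(111 g{\left(-7,8 \right)} + m{\left(-3 \right)}\right) + f = \left(111 \cdot \frac{7}{4} - 3 \left(1 + 5 \left(-3\right)\right)\right) + 6350 = \left(\frac{777}{4} - 3 \left(1 - 15\right)\right) + 6350 = \left(\frac{777}{4} - -42\right) + 6350 = \left(\frac{777}{4} + 42\right) + 6350 = \frac{945}{4} + 6350 = \frac{26345}{4}$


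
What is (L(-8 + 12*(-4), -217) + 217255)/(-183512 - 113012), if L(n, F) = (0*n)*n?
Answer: -217255/296524 ≈ -0.73267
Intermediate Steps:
L(n, F) = 0 (L(n, F) = 0*n = 0)
(L(-8 + 12*(-4), -217) + 217255)/(-183512 - 113012) = (0 + 217255)/(-183512 - 113012) = 217255/(-296524) = 217255*(-1/296524) = -217255/296524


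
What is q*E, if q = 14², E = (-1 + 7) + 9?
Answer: 2940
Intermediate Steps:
E = 15 (E = 6 + 9 = 15)
q = 196
q*E = 196*15 = 2940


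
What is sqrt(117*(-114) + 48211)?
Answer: sqrt(34873) ≈ 186.74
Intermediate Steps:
sqrt(117*(-114) + 48211) = sqrt(-13338 + 48211) = sqrt(34873)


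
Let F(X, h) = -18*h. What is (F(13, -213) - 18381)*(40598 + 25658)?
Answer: -963826032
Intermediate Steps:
(F(13, -213) - 18381)*(40598 + 25658) = (-18*(-213) - 18381)*(40598 + 25658) = (3834 - 18381)*66256 = -14547*66256 = -963826032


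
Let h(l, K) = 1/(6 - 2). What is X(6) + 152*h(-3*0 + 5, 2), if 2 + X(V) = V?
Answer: 42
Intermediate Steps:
X(V) = -2 + V
h(l, K) = ¼ (h(l, K) = 1/4 = ¼)
X(6) + 152*h(-3*0 + 5, 2) = (-2 + 6) + 152*(¼) = 4 + 38 = 42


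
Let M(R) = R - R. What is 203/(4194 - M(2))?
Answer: 203/4194 ≈ 0.048402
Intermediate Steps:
M(R) = 0
203/(4194 - M(2)) = 203/(4194 - 1*0) = 203/(4194 + 0) = 203/4194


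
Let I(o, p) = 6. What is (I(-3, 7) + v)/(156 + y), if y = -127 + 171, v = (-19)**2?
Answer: 367/200 ≈ 1.8350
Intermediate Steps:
v = 361
y = 44
(I(-3, 7) + v)/(156 + y) = (6 + 361)/(156 + 44) = 367/200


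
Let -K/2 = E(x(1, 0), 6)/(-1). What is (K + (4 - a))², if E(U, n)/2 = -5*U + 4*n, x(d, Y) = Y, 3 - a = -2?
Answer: 9025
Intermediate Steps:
a = 5 (a = 3 - 1*(-2) = 3 + 2 = 5)
E(U, n) = -10*U + 8*n (E(U, n) = 2*(-5*U + 4*n) = -10*U + 8*n)
K = 96 (K = -2*(-10*0 + 8*6)/(-1) = -2*(0 + 48)*(-1) = -96*(-1) = -2*(-48) = 96)
(K + (4 - a))² = (96 + (4 - 1*5))² = (96 + (4 - 5))² = (96 - 1)² = 95² = 9025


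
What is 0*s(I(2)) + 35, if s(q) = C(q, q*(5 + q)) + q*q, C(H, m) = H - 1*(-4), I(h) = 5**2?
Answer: 35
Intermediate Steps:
I(h) = 25
C(H, m) = 4 + H (C(H, m) = H + 4 = 4 + H)
s(q) = 4 + q + q**2 (s(q) = (4 + q) + q*q = (4 + q) + q**2 = 4 + q + q**2)
0*s(I(2)) + 35 = 0*(4 + 25 + 25**2) + 35 = 0*(4 + 25 + 625) + 35 = 0*654 + 35 = 0 + 35 = 35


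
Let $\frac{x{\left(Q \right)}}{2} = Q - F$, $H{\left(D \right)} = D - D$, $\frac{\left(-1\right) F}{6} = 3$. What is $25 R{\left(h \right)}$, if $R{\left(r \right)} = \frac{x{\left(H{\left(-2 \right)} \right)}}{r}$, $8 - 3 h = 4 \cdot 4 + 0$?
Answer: $- \frac{675}{2} \approx -337.5$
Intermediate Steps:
$F = -18$ ($F = \left(-6\right) 3 = -18$)
$H{\left(D \right)} = 0$
$x{\left(Q \right)} = 36 + 2 Q$ ($x{\left(Q \right)} = 2 \left(Q - -18\right) = 2 \left(Q + 18\right) = 2 \left(18 + Q\right) = 36 + 2 Q$)
$h = - \frac{8}{3}$ ($h = \frac{8}{3} - \frac{4 \cdot 4 + 0}{3} = \frac{8}{3} - \frac{16 + 0}{3} = \frac{8}{3} - \frac{16}{3} = - \frac{8}{3} \approx -2.6667$)
$R{\left(r \right)} = \frac{36}{r}$ ($R{\left(r \right)} = \frac{36 + 2 \cdot 0}{r} = \frac{36 + 0}{r} = \frac{36}{r}$)
$25 R{\left(h \right)} = 25 \frac{36}{- \frac{8}{3}} = 25 \cdot 36 \left(- \frac{3}{8}\right) = 25 \left(- \frac{27}{2}\right) = - \frac{675}{2}$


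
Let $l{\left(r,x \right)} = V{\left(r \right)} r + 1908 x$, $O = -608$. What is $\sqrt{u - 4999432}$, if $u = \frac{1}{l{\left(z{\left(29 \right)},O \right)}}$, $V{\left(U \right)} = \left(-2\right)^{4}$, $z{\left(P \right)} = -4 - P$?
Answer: $\frac{i \sqrt{420881491950511065}}{290148} \approx 2235.9 i$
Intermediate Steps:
$V{\left(U \right)} = 16$
$l{\left(r,x \right)} = 16 r + 1908 x$
$u = - \frac{1}{1160592}$ ($u = \frac{1}{16 \left(-4 - 29\right) + 1908 \left(-608\right)} = \frac{1}{16 \left(-4 - 29\right) - 1160064} = \frac{1}{16 \left(-33\right) - 1160064} = \frac{1}{-528 - 1160064} = \frac{1}{-1160592} = - \frac{1}{1160592} \approx -8.6163 \cdot 10^{-7}$)
$\sqrt{u - 4999432} = \sqrt{- \frac{1}{1160592} - 4999432} = \sqrt{- \frac{5802300783745}{1160592}} = \frac{i \sqrt{420881491950511065}}{290148}$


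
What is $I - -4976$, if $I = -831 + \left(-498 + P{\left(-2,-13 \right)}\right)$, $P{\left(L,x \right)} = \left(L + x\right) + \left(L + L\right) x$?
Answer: $3684$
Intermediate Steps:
$P{\left(L,x \right)} = L + x + 2 L x$ ($P{\left(L,x \right)} = \left(L + x\right) + 2 L x = L + x + 2 L x$)
$I = -1292$ ($I = -831 - 461 = -1292$)
$I - -4976 = -1292 - -4976 = -1292 + 4976 = 3684$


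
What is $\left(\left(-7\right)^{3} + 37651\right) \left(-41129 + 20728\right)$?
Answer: $-761120508$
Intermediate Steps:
$\left(\left(-7\right)^{3} + 37651\right) \left(-41129 + 20728\right) = \left(-343 + 37651\right) \left(-20401\right) = 37308 \left(-20401\right) = -761120508$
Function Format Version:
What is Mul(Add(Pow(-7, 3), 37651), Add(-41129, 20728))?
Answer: -761120508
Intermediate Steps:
Mul(Add(Pow(-7, 3), 37651), Add(-41129, 20728)) = Mul(Add(-343, 37651), -20401) = Mul(37308, -20401) = -761120508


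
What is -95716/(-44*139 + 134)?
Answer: 47858/2991 ≈ 16.001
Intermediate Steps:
-95716/(-44*139 + 134) = -95716/(-6116 + 134) = -95716/(-5982) = -95716*(-1/5982) = 47858/2991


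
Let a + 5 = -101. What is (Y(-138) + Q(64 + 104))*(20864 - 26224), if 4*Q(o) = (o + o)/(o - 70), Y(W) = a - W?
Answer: -1232800/7 ≈ -1.7611e+5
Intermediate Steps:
a = -106 (a = -5 - 101 = -106)
Y(W) = -106 - W
Q(o) = o/(2*(-70 + o)) (Q(o) = ((o + o)/(o - 70))/4 = ((2*o)/(-70 + o))/4 = (2*o/(-70 + o))/4 = o/(2*(-70 + o)))
(Y(-138) + Q(64 + 104))*(20864 - 26224) = ((-106 - 1*(-138)) + (64 + 104)/(2*(-70 + (64 + 104))))*(20864 - 26224) = ((-106 + 138) + (½)*168/(-70 + 168))*(-5360) = (32 + (½)*168/98)*(-5360) = (32 + (½)*168*(1/98))*(-5360) = (32 + 6/7)*(-5360) = (230/7)*(-5360) = -1232800/7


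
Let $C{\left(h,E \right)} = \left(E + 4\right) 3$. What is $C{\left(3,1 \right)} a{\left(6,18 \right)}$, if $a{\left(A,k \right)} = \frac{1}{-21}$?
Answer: $- \frac{5}{7} \approx -0.71429$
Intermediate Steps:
$a{\left(A,k \right)} = - \frac{1}{21}$
$C{\left(h,E \right)} = 12 + 3 E$ ($C{\left(h,E \right)} = \left(4 + E\right) 3 = 12 + 3 E$)
$C{\left(3,1 \right)} a{\left(6,18 \right)} = \left(12 + 3 \cdot 1\right) \left(- \frac{1}{21}\right) = \left(12 + 3\right) \left(- \frac{1}{21}\right) = 15 \left(- \frac{1}{21}\right) = - \frac{5}{7}$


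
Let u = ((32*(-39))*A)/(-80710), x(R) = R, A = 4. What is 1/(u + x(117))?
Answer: 40355/4724031 ≈ 0.0085425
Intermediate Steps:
u = 2496/40355 (u = ((32*(-39))*4)/(-80710) = -1248*4*(-1/80710) = -4992*(-1/80710) = 2496/40355 ≈ 0.061851)
1/(u + x(117)) = 1/(2496/40355 + 117) = 1/(4724031/40355) = 40355/4724031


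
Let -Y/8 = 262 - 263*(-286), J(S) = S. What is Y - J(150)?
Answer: -603990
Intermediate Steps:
Y = -603840 (Y = -8*(262 - 263*(-286)) = -8*(262 + 75218) = -8*75480 = -603840)
Y - J(150) = -603840 - 1*150 = -603840 - 150 = -603990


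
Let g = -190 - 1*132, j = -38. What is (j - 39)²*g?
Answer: -1909138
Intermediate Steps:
g = -322 (g = -190 - 132 = -322)
(j - 39)²*g = (-38 - 39)²*(-322) = (-77)²*(-322) = 5929*(-322) = -1909138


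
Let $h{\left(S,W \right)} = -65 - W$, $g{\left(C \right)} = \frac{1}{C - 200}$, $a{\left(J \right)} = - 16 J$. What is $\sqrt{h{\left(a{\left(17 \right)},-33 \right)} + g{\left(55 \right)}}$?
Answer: $\frac{i \sqrt{672945}}{145} \approx 5.6575 i$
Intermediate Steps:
$g{\left(C \right)} = \frac{1}{-200 + C}$
$\sqrt{h{\left(a{\left(17 \right)},-33 \right)} + g{\left(55 \right)}} = \sqrt{\left(-65 - -33\right) + \frac{1}{-200 + 55}} = \sqrt{\left(-65 + 33\right) + \frac{1}{-145}} = \sqrt{-32 - \frac{1}{145}} = \sqrt{- \frac{4641}{145}} = \frac{i \sqrt{672945}}{145}$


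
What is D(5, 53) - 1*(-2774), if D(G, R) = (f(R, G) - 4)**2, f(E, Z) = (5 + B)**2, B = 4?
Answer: 8703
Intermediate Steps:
f(E, Z) = 81 (f(E, Z) = (5 + 4)**2 = 9**2 = 81)
D(G, R) = 5929 (D(G, R) = (81 - 4)**2 = 77**2 = 5929)
D(5, 53) - 1*(-2774) = 5929 - 1*(-2774) = 5929 + 2774 = 8703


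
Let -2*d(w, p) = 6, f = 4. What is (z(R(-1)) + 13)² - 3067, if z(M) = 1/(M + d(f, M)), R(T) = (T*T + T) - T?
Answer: -11643/4 ≈ -2910.8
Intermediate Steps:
R(T) = T² (R(T) = (T² + T) - T = (T + T²) - T = T²)
d(w, p) = -3 (d(w, p) = -½*6 = -3)
z(M) = 1/(-3 + M) (z(M) = 1/(M - 3) = 1/(-3 + M))
(z(R(-1)) + 13)² - 3067 = (1/(-3 + (-1)²) + 13)² - 3067 = (1/(-3 + 1) + 13)² - 3067 = (1/(-2) + 13)² - 3067 = (-½ + 13)² - 3067 = (25/2)² - 3067 = 625/4 - 3067 = -11643/4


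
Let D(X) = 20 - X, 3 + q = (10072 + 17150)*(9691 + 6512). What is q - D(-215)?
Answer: 441077828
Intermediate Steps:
q = 441078063 (q = -3 + (10072 + 17150)*(9691 + 6512) = -3 + 27222*16203 = -3 + 441078066 = 441078063)
q - D(-215) = 441078063 - (20 - 1*(-215)) = 441078063 - (20 + 215) = 441078063 - 1*235 = 441078063 - 235 = 441077828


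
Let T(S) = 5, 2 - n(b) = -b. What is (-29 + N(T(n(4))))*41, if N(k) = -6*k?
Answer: -2419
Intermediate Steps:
n(b) = 2 + b (n(b) = 2 - (-1)*b = 2 + b)
(-29 + N(T(n(4))))*41 = (-29 - 6*5)*41 = (-29 - 30)*41 = -59*41 = -2419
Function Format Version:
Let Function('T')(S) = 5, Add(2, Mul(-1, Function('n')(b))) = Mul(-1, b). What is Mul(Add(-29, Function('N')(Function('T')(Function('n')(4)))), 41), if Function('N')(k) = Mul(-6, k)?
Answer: -2419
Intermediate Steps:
Function('n')(b) = Add(2, b) (Function('n')(b) = Add(2, Mul(-1, Mul(-1, b))) = Add(2, b))
Mul(Add(-29, Function('N')(Function('T')(Function('n')(4)))), 41) = Mul(Add(-29, Mul(-6, 5)), 41) = Mul(Add(-29, -30), 41) = Mul(-59, 41) = -2419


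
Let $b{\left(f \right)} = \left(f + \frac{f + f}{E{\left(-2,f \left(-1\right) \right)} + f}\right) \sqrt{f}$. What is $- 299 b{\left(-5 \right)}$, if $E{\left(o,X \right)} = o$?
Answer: $\frac{7475 i \sqrt{5}}{7} \approx 2387.8 i$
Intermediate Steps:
$b{\left(f \right)} = \sqrt{f} \left(f + \frac{2 f}{-2 + f}\right)$ ($b{\left(f \right)} = \left(f + \frac{f + f}{-2 + f}\right) \sqrt{f} = \left(f + \frac{2 f}{-2 + f}\right) \sqrt{f} = \sqrt{f} \left(f + \frac{2 f}{-2 + f}\right)$)
$- 299 b{\left(-5 \right)} = - 299 \frac{\left(-5\right)^{\frac{5}{2}}}{-2 - 5} = - 299 \frac{25 i \sqrt{5}}{-7} = - 299 \cdot 25 i \sqrt{5} \left(- \frac{1}{7}\right) = - 299 \left(- \frac{25 i \sqrt{5}}{7}\right) = \frac{7475 i \sqrt{5}}{7}$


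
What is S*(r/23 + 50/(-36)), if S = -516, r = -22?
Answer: 83506/69 ≈ 1210.2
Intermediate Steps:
S*(r/23 + 50/(-36)) = -516*(-22/23 + 50/(-36)) = -516*(-22*1/23 + 50*(-1/36)) = -516*(-22/23 - 25/18) = -516*(-971/414) = 83506/69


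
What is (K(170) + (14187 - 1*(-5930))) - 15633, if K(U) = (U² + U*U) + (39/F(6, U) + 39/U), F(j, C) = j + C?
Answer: 931775387/14960 ≈ 62284.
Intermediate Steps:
F(j, C) = C + j
K(U) = 2*U² + 39/U + 39/(6 + U) (K(U) = (U² + U*U) + (39/(U + 6) + 39/U) = (U² + U²) + (39/(6 + U) + 39/U) = 2*U² + (39/U + 39/(6 + U)) = 2*U² + 39/U + 39/(6 + U))
(K(170) + (14187 - 1*(-5930))) - 15633 = (2*(117 + 39*170 + 170³*(6 + 170))/(170*(6 + 170)) + (14187 - 1*(-5930))) - 15633 = (2*(1/170)*(117 + 6630 + 4913000*176)/176 + (14187 + 5930)) - 15633 = (2*(1/170)*(1/176)*(117 + 6630 + 864688000) + 20117) - 15633 = (2*(1/170)*(1/176)*864694747 + 20117) - 15633 = (864694747/14960 + 20117) - 15633 = 1165645067/14960 - 15633 = 931775387/14960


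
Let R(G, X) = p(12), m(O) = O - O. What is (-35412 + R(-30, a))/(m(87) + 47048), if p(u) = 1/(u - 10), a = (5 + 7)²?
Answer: -70823/94096 ≈ -0.75267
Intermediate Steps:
m(O) = 0
a = 144 (a = 12² = 144)
p(u) = 1/(-10 + u)
R(G, X) = ½ (R(G, X) = 1/(-10 + 12) = 1/2 = ½)
(-35412 + R(-30, a))/(m(87) + 47048) = (-35412 + ½)/(0 + 47048) = -70823/2/47048 = -70823/2*1/47048 = -70823/94096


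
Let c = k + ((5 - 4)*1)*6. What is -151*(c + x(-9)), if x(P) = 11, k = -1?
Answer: -2416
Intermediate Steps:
c = 5 (c = -1 + ((5 - 4)*1)*6 = -1 + (1*1)*6 = -1 + 1*6 = -1 + 6 = 5)
-151*(c + x(-9)) = -151*(5 + 11) = -151*16 = -2416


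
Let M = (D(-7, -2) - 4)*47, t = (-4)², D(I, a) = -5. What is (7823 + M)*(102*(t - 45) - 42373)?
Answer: -335449400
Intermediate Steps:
t = 16
M = -423 (M = (-5 - 4)*47 = -9*47 = -423)
(7823 + M)*(102*(t - 45) - 42373) = (7823 - 423)*(102*(16 - 45) - 42373) = 7400*(102*(-29) - 42373) = 7400*(-2958 - 42373) = 7400*(-45331) = -335449400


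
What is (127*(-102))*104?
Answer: -1347216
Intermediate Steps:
(127*(-102))*104 = -12954*104 = -1347216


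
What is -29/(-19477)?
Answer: 29/19477 ≈ 0.0014889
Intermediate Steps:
-29/(-19477) = -29*(-1/19477) = 29/19477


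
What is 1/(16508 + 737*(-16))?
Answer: 1/4716 ≈ 0.00021204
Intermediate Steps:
1/(16508 + 737*(-16)) = 1/(16508 - 11792) = 1/4716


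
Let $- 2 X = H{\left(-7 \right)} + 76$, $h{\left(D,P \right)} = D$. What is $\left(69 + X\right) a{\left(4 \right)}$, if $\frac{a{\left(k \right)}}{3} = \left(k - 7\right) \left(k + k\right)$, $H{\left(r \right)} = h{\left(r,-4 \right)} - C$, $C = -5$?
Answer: $-2304$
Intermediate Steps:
$H{\left(r \right)} = 5 + r$ ($H{\left(r \right)} = r - -5 = r + 5 = 5 + r$)
$a{\left(k \right)} = 6 k \left(-7 + k\right)$ ($a{\left(k \right)} = 3 \left(k - 7\right) \left(k + k\right) = 3 \left(-7 + k\right) 2 k = 3 \cdot 2 k \left(-7 + k\right) = 6 k \left(-7 + k\right)$)
$X = -37$ ($X = - \frac{\left(5 - 7\right) + 76}{2} = - \frac{-2 + 76}{2} = \left(- \frac{1}{2}\right) 74 = -37$)
$\left(69 + X\right) a{\left(4 \right)} = \left(69 - 37\right) 6 \cdot 4 \left(-7 + 4\right) = 32 \cdot 6 \cdot 4 \left(-3\right) = 32 \left(-72\right) = -2304$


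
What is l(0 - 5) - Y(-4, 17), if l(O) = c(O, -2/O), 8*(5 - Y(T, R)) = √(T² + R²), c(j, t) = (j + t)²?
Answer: 404/25 + √305/8 ≈ 18.343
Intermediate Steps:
Y(T, R) = 5 - √(R² + T²)/8 (Y(T, R) = 5 - √(T² + R²)/8 = 5 - √(R² + T²)/8)
l(O) = (O - 2/O)²
l(0 - 5) - Y(-4, 17) = (-2 + (0 - 5)²)²/(0 - 5)² - (5 - √(17² + (-4)²)/8) = (-2 + (-5)²)²/(-5)² - (5 - √(289 + 16)/8) = (-2 + 25)²/25 - (5 - √305/8) = (1/25)*23² + (-5 + √305/8) = (1/25)*529 + (-5 + √305/8) = 529/25 + (-5 + √305/8) = 404/25 + √305/8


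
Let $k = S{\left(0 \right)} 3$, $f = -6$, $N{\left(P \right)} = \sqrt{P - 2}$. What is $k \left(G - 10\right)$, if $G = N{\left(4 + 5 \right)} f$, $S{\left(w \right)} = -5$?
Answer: $150 + 90 \sqrt{7} \approx 388.12$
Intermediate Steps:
$N{\left(P \right)} = \sqrt{-2 + P}$
$k = -15$ ($k = \left(-5\right) 3 = -15$)
$G = - 6 \sqrt{7}$ ($G = \sqrt{-2 + \left(4 + 5\right)} \left(-6\right) = \sqrt{-2 + 9} \left(-6\right) = \sqrt{7} \left(-6\right) = - 6 \sqrt{7} \approx -15.875$)
$k \left(G - 10\right) = - 15 \left(- 6 \sqrt{7} - 10\right) = - 15 \left(-10 - 6 \sqrt{7}\right) = 150 + 90 \sqrt{7}$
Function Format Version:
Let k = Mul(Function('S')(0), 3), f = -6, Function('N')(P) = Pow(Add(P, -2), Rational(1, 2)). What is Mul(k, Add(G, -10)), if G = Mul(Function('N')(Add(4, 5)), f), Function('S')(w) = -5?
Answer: Add(150, Mul(90, Pow(7, Rational(1, 2)))) ≈ 388.12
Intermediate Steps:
Function('N')(P) = Pow(Add(-2, P), Rational(1, 2))
k = -15 (k = Mul(-5, 3) = -15)
G = Mul(-6, Pow(7, Rational(1, 2))) (G = Mul(Pow(Add(-2, Add(4, 5)), Rational(1, 2)), -6) = Mul(Pow(Add(-2, 9), Rational(1, 2)), -6) = Mul(Pow(7, Rational(1, 2)), -6) = Mul(-6, Pow(7, Rational(1, 2))) ≈ -15.875)
Mul(k, Add(G, -10)) = Mul(-15, Add(Mul(-6, Pow(7, Rational(1, 2))), -10)) = Mul(-15, Add(-10, Mul(-6, Pow(7, Rational(1, 2))))) = Add(150, Mul(90, Pow(7, Rational(1, 2))))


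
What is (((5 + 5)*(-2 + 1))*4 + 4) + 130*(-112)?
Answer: -14596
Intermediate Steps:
(((5 + 5)*(-2 + 1))*4 + 4) + 130*(-112) = ((10*(-1))*4 + 4) - 14560 = (-10*4 + 4) - 14560 = (-40 + 4) - 14560 = -36 - 14560 = -14596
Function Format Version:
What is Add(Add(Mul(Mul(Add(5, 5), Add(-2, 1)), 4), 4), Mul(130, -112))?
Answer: -14596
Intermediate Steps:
Add(Add(Mul(Mul(Add(5, 5), Add(-2, 1)), 4), 4), Mul(130, -112)) = Add(Add(Mul(Mul(10, -1), 4), 4), -14560) = Add(Add(Mul(-10, 4), 4), -14560) = Add(Add(-40, 4), -14560) = Add(-36, -14560) = -14596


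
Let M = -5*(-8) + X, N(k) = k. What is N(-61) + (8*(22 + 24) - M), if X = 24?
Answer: 243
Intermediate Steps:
M = 64 (M = -5*(-8) + 24 = 40 + 24 = 64)
N(-61) + (8*(22 + 24) - M) = -61 + (8*(22 + 24) - 1*64) = -61 + (8*46 - 64) = -61 + (368 - 64) = -61 + 304 = 243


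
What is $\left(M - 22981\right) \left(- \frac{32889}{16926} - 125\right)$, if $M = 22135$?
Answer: $\frac{302958099}{2821} \approx 1.0739 \cdot 10^{5}$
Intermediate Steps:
$\left(M - 22981\right) \left(- \frac{32889}{16926} - 125\right) = \left(22135 - 22981\right) \left(- \frac{32889}{16926} - 125\right) = - 846 \left(\left(-32889\right) \frac{1}{16926} - 125\right) = - 846 \left(- \frac{10963}{5642} - 125\right) = \left(-846\right) \left(- \frac{716213}{5642}\right) = \frac{302958099}{2821}$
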